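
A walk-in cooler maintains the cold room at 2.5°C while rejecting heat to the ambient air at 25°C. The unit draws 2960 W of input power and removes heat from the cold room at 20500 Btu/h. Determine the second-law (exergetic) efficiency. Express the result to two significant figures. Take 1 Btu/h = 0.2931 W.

Converting, Q̇_C = 20500 Btu/h = 6009 W, so COP_actual = Q̇_C/Ẇ = 6009/2960 = 2.030.
In absolute terms T_C = 275.65 K and T_H = 298.15 K, so ΔT = 22.50 K.
COP_Carnot = T_C/ΔT = 275.65/22.50 = 12.25.
η_II = COP_actual/COP_Carnot = 2.030/12.25 = 0.1657.

0.17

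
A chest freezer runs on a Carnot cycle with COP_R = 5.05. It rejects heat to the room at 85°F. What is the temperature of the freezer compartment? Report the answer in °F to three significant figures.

For a Carnot refrigerator COP_R = T_C/(T_H − T_C), so T_C = COP·T_H/(1 + COP).
With T_H = 302.59 K, T_C = 5.05 × 302.59/6.050 = 252.58 K.
Converting, 252.58 K = -5.03°F.

-5.03 °F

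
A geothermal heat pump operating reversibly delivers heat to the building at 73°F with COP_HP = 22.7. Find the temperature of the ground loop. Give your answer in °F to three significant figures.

49.5 °F

COP_HP = T_H/(T_H − T_C) gives T_H − T_C = T_H/COP.
With T_H = 295.93 K, T_C = 295.93 × (1 − 1/22.7) = 282.89 K.
Converting, 282.89 K = 49.53°F.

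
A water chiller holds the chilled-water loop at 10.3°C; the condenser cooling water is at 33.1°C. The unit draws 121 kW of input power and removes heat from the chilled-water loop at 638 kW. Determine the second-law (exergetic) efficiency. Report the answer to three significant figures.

COP_actual = Q̇_C/Ẇ = 638.0/121.0 = 5.273.
In absolute terms T_C = 283.45 K and T_H = 306.25 K, so ΔT = 22.80 K.
COP_Carnot = T_C/ΔT = 283.45/22.80 = 12.43.
η_II = COP_actual/COP_Carnot = 5.273/12.43 = 0.4241.

0.424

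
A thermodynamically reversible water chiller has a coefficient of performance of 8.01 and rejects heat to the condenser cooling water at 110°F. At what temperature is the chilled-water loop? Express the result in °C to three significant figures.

8.21 °C

For a Carnot refrigerator COP_R = T_C/(T_H − T_C), so T_C = COP·T_H/(1 + COP).
With T_H = 316.48 K, T_C = 8.01 × 316.48/9.010 = 281.36 K.
Converting, 281.36 K = 8.21°C.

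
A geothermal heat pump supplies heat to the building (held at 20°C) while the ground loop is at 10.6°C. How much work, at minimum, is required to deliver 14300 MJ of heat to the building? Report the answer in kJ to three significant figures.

459000 kJ

In absolute terms T_C = 283.75 K and T_H = 293.15 K, so ΔT = 9.400 K.
The reversible limit is COP_HP = T_H/ΔT = 31.19, so W_min = Q_H/COP = Q_H·ΔT/T_H.
W_min = 14300 × 9.400/293.15 = 458.5 MJ = 458500 kJ.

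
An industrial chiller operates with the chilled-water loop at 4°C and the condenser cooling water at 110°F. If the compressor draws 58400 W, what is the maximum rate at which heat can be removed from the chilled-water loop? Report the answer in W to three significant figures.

411000 W

In absolute terms T_C = 277.15 K and T_H = 316.48 K, so ΔT = 39.33 K.
COP_Carnot = T_C/ΔT = 277.15/39.33 = 7.046.
Q̇_max = COP_Carnot × Ẇ = 7.046 × 58400 W = 411500 W.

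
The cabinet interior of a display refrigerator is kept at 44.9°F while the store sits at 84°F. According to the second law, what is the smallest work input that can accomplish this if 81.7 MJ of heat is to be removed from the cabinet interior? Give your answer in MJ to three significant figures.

6.33 MJ

In absolute terms T_C = 280.32 K and T_H = 302.04 K, so ΔT = 21.72 K.
The reversible limit is COP_R = T_C/ΔT = 12.90, so W_min = Q_C/COP = Q_C·ΔT/T_C.
W_min = 81.70 × 21.72/280.32 = 6.331 MJ.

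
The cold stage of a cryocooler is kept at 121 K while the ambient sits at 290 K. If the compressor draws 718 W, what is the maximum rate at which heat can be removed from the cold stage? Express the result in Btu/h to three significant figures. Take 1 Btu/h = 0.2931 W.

The reservoir spacing is ΔT = 290 − 121 = 169.0 K.
COP_Carnot = T_C/ΔT = 121.00/169.0 = 0.7160.
Q̇_max = COP_Carnot × Ẇ = 0.7160 × 718.0 W = 514.1 W = 1754 Btu/h.

1750 Btu/h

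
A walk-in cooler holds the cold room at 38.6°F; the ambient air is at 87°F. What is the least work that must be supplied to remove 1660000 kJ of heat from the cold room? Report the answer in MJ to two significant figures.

In absolute terms T_C = 276.82 K and T_H = 303.71 K, so ΔT = 26.89 K.
The reversible limit is COP_R = T_C/ΔT = 10.29, so W_min = Q_C/COP = Q_C·ΔT/T_C.
W_min = 1660000 × 26.89/276.82 = 161200 kJ = 161.2 MJ.

160 MJ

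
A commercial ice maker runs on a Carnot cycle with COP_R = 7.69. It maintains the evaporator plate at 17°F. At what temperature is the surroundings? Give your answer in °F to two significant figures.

79 °F

COP_R = T_C/(T_H − T_C) gives T_H − T_C = T_C/COP.
With T_C = 264.82 K, T_H = 264.82 × (1 + 1/7.69) = 299.25 K.
Converting, 299.25 K = 78.99°F.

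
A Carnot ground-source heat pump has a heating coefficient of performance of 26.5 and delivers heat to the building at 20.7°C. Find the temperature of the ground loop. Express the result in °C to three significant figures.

9.61 °C

COP_HP = T_H/(T_H − T_C) gives T_H − T_C = T_H/COP.
With T_H = 293.85 K, T_C = 293.85 × (1 − 1/26.5) = 282.76 K.
Converting, 282.76 K = 9.61°C.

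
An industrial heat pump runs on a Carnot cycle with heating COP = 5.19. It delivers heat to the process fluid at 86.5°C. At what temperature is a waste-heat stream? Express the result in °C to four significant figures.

COP_HP = T_H/(T_H − T_C) gives T_H − T_C = T_H/COP.
With T_H = 359.65 K, T_C = 359.65 × (1 − 1/5.19) = 290.35 K.
Converting, 290.35 K = 17.20°C.

17.20 °C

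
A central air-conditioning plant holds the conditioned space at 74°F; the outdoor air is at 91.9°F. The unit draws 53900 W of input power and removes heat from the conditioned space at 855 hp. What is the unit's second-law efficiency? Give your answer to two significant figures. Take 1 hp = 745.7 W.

0.40

Converting, Q̇_C = 855.0 hp = 637600 W, so COP_actual = Q̇_C/Ẇ = 637600/53900 = 11.83.
In absolute terms T_C = 296.48 K and T_H = 306.43 K, so ΔT = 9.944 K.
COP_Carnot = T_C/ΔT = 296.48/9.944 = 29.81.
η_II = COP_actual/COP_Carnot = 11.83/29.81 = 0.3968.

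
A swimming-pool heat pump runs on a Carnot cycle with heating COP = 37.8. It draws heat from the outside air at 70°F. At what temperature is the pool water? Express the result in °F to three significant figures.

COP_HP = T_H/(T_H − T_C) rearranges to T_H = COP·T_C/(COP − 1).
With T_C = 294.26 K, T_H = 37.8 × 294.26/36.80 = 302.26 K.
Converting, 302.26 K = 84.39°F.

84.4 °F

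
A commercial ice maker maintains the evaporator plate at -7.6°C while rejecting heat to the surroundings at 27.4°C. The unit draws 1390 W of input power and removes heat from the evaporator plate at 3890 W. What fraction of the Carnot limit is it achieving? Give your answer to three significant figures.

COP_actual = Q̇_C/Ẇ = 3890/1390 = 2.799.
In absolute terms T_C = 265.55 K and T_H = 300.55 K, so ΔT = 35.00 K.
COP_Carnot = T_C/ΔT = 265.55/35.00 = 7.587.
η_II = COP_actual/COP_Carnot = 2.799/7.587 = 0.3689.

0.369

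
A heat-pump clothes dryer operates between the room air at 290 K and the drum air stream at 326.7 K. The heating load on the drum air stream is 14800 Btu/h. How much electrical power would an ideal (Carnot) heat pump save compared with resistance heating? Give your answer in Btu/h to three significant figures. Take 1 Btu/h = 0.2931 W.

13100 Btu/h

The reservoir spacing is ΔT = 326.7 − 290 = 36.70 K.
COP_Carnot = T_H/ΔT = 326.70/36.70 = 8.902.
Resistance heating needs Ẇ_res = Q̇_H = 14800 Btu/h; the reversible heat pump needs only Ẇ_hp = Q̇_H/COP = 1663 Btu/h.
Saving = 14800 − 1663 = 13140 Btu/h.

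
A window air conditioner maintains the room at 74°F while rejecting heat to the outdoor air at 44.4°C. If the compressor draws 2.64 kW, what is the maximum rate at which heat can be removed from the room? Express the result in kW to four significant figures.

In absolute terms T_C = 296.48 K and T_H = 317.55 K, so ΔT = 21.07 K.
COP_Carnot = T_C/ΔT = 296.48/21.07 = 14.07.
Q̇_max = COP_Carnot × Ẇ = 14.07 × 2.640 kW = 37.15 kW.

37.15 kW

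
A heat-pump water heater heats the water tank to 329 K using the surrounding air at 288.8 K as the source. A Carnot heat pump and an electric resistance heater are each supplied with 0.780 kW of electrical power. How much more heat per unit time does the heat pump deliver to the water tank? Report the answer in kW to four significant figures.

The reservoir spacing is ΔT = 329 − 288.8 = 40.20 K.
COP_Carnot = T_H/ΔT = 329.00/40.20 = 8.184.
The heat pump delivers Q̇_H = COP × Ẇ = 6.384 kW; the resistance heater delivers Ẇ = 0.7800 kW.
Extra = (COP − 1)·Ẇ = 5.604 kW.

5.604 kW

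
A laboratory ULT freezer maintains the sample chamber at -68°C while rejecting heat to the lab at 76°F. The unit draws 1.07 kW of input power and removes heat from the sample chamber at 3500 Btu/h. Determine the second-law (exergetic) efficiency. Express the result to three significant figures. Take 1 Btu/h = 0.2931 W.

Converting, Q̇_C = 3500 Btu/h = 1.026 kW, so COP_actual = Q̇_C/Ẇ = 1.026/1.070 = 0.9587.
In absolute terms T_C = 205.15 K and T_H = 297.59 K, so ΔT = 92.44 K.
COP_Carnot = T_C/ΔT = 205.15/92.44 = 2.219.
η_II = COP_actual/COP_Carnot = 0.9587/2.219 = 0.4320.

0.432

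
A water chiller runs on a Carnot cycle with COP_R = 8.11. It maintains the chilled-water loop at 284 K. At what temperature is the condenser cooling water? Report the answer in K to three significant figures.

319 K

COP_R = T_C/(T_H − T_C) gives T_H − T_C = T_C/COP.
With T_C = 284.00 K, T_H = 284.00 × (1 + 1/8.11) = 319.02 K.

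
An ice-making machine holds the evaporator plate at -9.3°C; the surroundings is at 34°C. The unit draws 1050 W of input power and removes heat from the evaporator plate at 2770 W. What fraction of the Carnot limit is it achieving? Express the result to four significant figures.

0.4329

COP_actual = Q̇_C/Ẇ = 2770/1050 = 2.638.
In absolute terms T_C = 263.85 K and T_H = 307.15 K, so ΔT = 43.30 K.
COP_Carnot = T_C/ΔT = 263.85/43.30 = 6.094.
η_II = COP_actual/COP_Carnot = 2.638/6.094 = 0.4329.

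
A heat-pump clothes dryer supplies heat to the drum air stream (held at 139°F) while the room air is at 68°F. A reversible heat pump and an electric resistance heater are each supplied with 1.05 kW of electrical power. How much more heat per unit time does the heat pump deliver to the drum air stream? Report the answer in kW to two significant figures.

7.8 kW

In absolute terms T_C = 293.15 K and T_H = 332.59 K, so ΔT = 39.44 K.
COP_Carnot = T_H/ΔT = 332.59/39.44 = 8.432.
The heat pump delivers Q̇_H = COP × Ẇ = 8.854 kW; the resistance heater delivers Ẇ = 1.050 kW.
Extra = (COP − 1)·Ẇ = 7.804 kW.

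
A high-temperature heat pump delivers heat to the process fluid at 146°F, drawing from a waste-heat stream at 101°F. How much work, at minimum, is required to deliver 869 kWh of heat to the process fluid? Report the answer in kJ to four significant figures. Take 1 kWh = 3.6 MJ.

In absolute terms T_C = 311.48 K and T_H = 336.48 K, so ΔT = 25.00 K.
The reversible limit is COP_HP = T_H/ΔT = 13.46, so W_min = Q_H/COP = Q_H·ΔT/T_H.
W_min = 869.0 × 25.00/336.48 = 64.56 kWh = 232400 kJ.

232400 kJ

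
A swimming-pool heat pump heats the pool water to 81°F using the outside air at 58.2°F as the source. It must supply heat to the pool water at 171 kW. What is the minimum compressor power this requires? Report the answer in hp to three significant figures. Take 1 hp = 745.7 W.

In absolute terms T_C = 287.71 K and T_H = 300.37 K, so ΔT = 12.67 K.
COP_Carnot = T_H/ΔT = 300.37/12.67 = 23.71.
Ẇ_min = Q̇/COP_Carnot = 171.0/23.71 = 7.211 kW = 9.670 hp.

9.67 hp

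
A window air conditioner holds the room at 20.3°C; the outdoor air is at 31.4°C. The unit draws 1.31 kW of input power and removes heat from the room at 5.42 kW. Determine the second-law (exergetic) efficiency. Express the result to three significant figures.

0.157

COP_actual = Q̇_C/Ẇ = 5.420/1.310 = 4.137.
In absolute terms T_C = 293.45 K and T_H = 304.55 K, so ΔT = 11.10 K.
COP_Carnot = T_C/ΔT = 293.45/11.10 = 26.44.
η_II = COP_actual/COP_Carnot = 4.137/26.44 = 0.1565.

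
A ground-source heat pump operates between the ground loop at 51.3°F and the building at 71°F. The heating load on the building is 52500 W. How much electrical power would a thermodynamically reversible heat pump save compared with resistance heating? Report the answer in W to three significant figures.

50600 W

In absolute terms T_C = 283.87 K and T_H = 294.82 K, so ΔT = 10.94 K.
COP_Carnot = T_H/ΔT = 294.82/10.94 = 26.94.
Resistance heating needs Ẇ_res = Q̇_H = 52500 W; the reversible heat pump needs only Ẇ_hp = Q̇_H/COP = 1949 W.
Saving = 52500 − 1949 = 50550 W.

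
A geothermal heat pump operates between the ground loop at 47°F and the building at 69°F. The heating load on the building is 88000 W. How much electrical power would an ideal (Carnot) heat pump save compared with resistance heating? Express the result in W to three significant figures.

84300 W

In absolute terms T_C = 281.48 K and T_H = 293.71 K, so ΔT = 12.22 K.
COP_Carnot = T_H/ΔT = 293.71/12.22 = 24.03.
Resistance heating needs Ẇ_res = Q̇_H = 88000 W; the reversible heat pump needs only Ẇ_hp = Q̇_H/COP = 3662 W.
Saving = 88000 − 3662 = 84340 W.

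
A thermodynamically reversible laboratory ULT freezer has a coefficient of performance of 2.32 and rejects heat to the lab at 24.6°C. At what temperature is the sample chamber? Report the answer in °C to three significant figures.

For a Carnot refrigerator COP_R = T_C/(T_H − T_C), so T_C = COP·T_H/(1 + COP).
With T_H = 297.75 K, T_C = 2.32 × 297.75/3.320 = 208.07 K.
Converting, 208.07 K = -65.08°C.

-65.1 °C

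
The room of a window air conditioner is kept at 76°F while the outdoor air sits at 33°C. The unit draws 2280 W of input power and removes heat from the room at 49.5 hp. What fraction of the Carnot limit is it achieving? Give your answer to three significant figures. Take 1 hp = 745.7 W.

0.465

Converting, Q̇_C = 49.50 hp = 36910 W, so COP_actual = Q̇_C/Ẇ = 36910/2280 = 16.19.
In absolute terms T_C = 297.59 K and T_H = 306.15 K, so ΔT = 8.556 K.
COP_Carnot = T_C/ΔT = 297.59/8.556 = 34.78.
η_II = COP_actual/COP_Carnot = 16.19/34.78 = 0.4654.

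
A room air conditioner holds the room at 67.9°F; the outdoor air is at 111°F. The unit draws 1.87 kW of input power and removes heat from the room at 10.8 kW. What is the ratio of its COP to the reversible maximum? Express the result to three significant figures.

0.472

COP_actual = Q̇_C/Ẇ = 10.80/1.870 = 5.775.
In absolute terms T_C = 293.09 K and T_H = 317.04 K, so ΔT = 23.94 K.
COP_Carnot = T_C/ΔT = 293.09/23.94 = 12.24.
η_II = COP_actual/COP_Carnot = 5.775/12.24 = 0.4718.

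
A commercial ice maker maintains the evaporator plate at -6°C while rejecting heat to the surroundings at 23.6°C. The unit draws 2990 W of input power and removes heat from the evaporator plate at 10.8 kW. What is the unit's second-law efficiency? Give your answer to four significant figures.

Converting, Q̇_C = 10.80 kW = 10800 W, so COP_actual = Q̇_C/Ẇ = 10800/2990 = 3.612.
In absolute terms T_C = 267.15 K and T_H = 296.75 K, so ΔT = 29.60 K.
COP_Carnot = T_C/ΔT = 267.15/29.60 = 9.025.
η_II = COP_actual/COP_Carnot = 3.612/9.025 = 0.4002.

0.4002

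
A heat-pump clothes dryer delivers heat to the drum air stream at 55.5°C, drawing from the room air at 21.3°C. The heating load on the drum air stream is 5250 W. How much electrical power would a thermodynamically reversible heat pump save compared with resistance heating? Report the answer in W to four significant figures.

4704 W

In absolute terms T_C = 294.45 K and T_H = 328.65 K, so ΔT = 34.20 K.
COP_Carnot = T_H/ΔT = 328.65/34.20 = 9.610.
Resistance heating needs Ẇ_res = Q̇_H = 5250 W; the reversible heat pump needs only Ẇ_hp = Q̇_H/COP = 546.3 W.
Saving = 5250 − 546.3 = 4704 W.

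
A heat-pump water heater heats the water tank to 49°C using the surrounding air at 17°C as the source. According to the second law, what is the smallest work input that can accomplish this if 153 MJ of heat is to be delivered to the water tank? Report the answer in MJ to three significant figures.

In absolute terms T_C = 290.15 K and T_H = 322.15 K, so ΔT = 32.00 K.
The reversible limit is COP_HP = T_H/ΔT = 10.07, so W_min = Q_H/COP = Q_H·ΔT/T_H.
W_min = 153.0 × 32.00/322.15 = 15.20 MJ.

15.2 MJ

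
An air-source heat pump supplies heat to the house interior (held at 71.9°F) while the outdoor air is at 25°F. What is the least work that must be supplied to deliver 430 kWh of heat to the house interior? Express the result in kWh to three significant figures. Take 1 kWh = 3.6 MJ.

37.9 kWh

In absolute terms T_C = 269.26 K and T_H = 295.32 K, so ΔT = 26.06 K.
The reversible limit is COP_HP = T_H/ΔT = 11.33, so W_min = Q_H/COP = Q_H·ΔT/T_H.
W_min = 430.0 × 26.06/295.32 = 37.94 kWh.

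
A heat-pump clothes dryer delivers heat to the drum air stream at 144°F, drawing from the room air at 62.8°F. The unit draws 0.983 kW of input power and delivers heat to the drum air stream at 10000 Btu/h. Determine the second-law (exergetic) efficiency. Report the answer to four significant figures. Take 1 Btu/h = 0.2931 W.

0.4011

Converting, Q̇_H = 10000 Btu/h = 2.931 kW, so COP_actual = Q̇_H/Ẇ = 2.931/0.9830 = 2.982.
In absolute terms T_C = 290.26 K and T_H = 335.37 K, so ΔT = 45.11 K.
COP_Carnot = T_H/ΔT = 335.37/45.11 = 7.434.
η_II = COP_actual/COP_Carnot = 2.982/7.434 = 0.4011.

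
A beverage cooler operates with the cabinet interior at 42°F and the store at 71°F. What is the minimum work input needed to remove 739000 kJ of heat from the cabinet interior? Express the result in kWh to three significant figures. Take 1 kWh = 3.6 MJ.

In absolute terms T_C = 278.71 K and T_H = 294.82 K, so ΔT = 16.11 K.
The reversible limit is COP_R = T_C/ΔT = 17.30, so W_min = Q_C/COP = Q_C·ΔT/T_C.
W_min = 739000 × 16.11/278.71 = 42720 kJ = 11.87 kWh.

11.9 kWh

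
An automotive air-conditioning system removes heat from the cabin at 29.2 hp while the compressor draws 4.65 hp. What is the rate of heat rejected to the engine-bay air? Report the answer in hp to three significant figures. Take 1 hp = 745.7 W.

33.9 hp

For a cyclic device the first law requires Q̇_H = Q̇_C + Ẇ.
Q̇_H = Q̇_C + Ẇ = 33.85 hp.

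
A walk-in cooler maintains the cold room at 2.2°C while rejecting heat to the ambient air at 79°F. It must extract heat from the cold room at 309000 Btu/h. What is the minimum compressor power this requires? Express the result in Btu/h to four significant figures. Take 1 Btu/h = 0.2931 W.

26830 Btu/h

In absolute terms T_C = 275.35 K and T_H = 299.26 K, so ΔT = 23.91 K.
COP_Carnot = T_C/ΔT = 275.35/23.91 = 11.52.
Ẇ_min = Q̇/COP_Carnot = 309000/11.52 = 26830 Btu/h.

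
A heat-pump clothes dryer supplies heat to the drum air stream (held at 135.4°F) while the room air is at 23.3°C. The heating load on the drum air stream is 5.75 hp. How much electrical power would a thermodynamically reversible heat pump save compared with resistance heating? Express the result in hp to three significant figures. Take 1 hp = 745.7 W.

In absolute terms T_C = 296.45 K and T_H = 330.59 K, so ΔT = 34.14 K.
COP_Carnot = T_H/ΔT = 330.59/34.14 = 9.682.
Resistance heating needs Ẇ_res = Q̇_H = 5.750 hp; the reversible heat pump needs only Ẇ_hp = Q̇_H/COP = 0.5939 hp.
Saving = 5.750 − 0.5939 = 5.156 hp.

5.16 hp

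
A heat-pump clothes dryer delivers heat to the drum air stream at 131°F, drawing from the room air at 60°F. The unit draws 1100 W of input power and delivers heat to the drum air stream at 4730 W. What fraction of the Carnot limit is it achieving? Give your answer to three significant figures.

COP_actual = Q̇_H/Ẇ = 4730/1100 = 4.300.
In absolute terms T_C = 288.71 K and T_H = 328.15 K, so ΔT = 39.44 K.
COP_Carnot = T_H/ΔT = 328.15/39.44 = 8.319.
η_II = COP_actual/COP_Carnot = 4.300/8.319 = 0.5169.

0.517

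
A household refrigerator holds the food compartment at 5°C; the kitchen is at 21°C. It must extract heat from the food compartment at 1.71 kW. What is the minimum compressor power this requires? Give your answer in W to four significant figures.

In absolute terms T_C = 278.15 K and T_H = 294.15 K, so ΔT = 16.00 K.
COP_Carnot = T_C/ΔT = 278.15/16.00 = 17.38.
Ẇ_min = Q̇/COP_Carnot = 1.710/17.38 = 0.09836 kW = 98.36 W.

98.36 W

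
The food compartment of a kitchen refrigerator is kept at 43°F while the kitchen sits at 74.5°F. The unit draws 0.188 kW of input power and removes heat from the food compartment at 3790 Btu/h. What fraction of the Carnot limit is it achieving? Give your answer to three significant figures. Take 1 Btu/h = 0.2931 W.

0.370

Converting, Q̇_C = 3790 Btu/h = 1.111 kW, so COP_actual = Q̇_C/Ẇ = 1.111/0.1880 = 5.909.
In absolute terms T_C = 279.26 K and T_H = 296.76 K, so ΔT = 17.50 K.
COP_Carnot = T_C/ΔT = 279.26/17.50 = 15.96.
η_II = COP_actual/COP_Carnot = 5.909/15.96 = 0.3703.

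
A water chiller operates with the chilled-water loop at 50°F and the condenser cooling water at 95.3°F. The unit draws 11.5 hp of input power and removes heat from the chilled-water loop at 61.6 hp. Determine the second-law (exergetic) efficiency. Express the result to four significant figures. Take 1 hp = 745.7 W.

COP_actual = Q̇_C/Ẇ = 61.60/11.50 = 5.357.
In absolute terms T_C = 283.15 K and T_H = 308.32 K, so ΔT = 25.17 K.
COP_Carnot = T_C/ΔT = 283.15/25.17 = 11.25.
η_II = COP_actual/COP_Carnot = 5.357/11.25 = 0.4761.

0.4761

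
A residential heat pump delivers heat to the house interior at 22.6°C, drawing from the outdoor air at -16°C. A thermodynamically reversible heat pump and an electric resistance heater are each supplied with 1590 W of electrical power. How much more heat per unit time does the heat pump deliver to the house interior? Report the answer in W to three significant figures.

In absolute terms T_C = 257.15 K and T_H = 295.75 K, so ΔT = 38.60 K.
COP_Carnot = T_H/ΔT = 295.75/38.60 = 7.662.
The heat pump delivers Q̇_H = COP × Ẇ = 12180 W; the resistance heater delivers Ẇ = 1590 W.
Extra = (COP − 1)·Ẇ = 10590 W.

10600 W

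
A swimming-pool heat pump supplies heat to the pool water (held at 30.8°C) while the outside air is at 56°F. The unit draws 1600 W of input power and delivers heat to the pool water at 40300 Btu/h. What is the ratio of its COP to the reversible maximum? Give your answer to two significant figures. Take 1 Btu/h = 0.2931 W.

Converting, Q̇_H = 40300 Btu/h = 11810 W, so COP_actual = Q̇_H/Ẇ = 11810/1600 = 7.382.
In absolute terms T_C = 286.48 K and T_H = 303.95 K, so ΔT = 17.47 K.
COP_Carnot = T_H/ΔT = 303.95/17.47 = 17.40.
η_II = COP_actual/COP_Carnot = 7.382/17.40 = 0.4242.

0.42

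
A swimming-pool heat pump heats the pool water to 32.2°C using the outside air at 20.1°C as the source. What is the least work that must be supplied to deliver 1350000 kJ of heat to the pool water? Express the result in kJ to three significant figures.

In absolute terms T_C = 293.25 K and T_H = 305.35 K, so ΔT = 12.10 K.
The reversible limit is COP_HP = T_H/ΔT = 25.24, so W_min = Q_H/COP = Q_H·ΔT/T_H.
W_min = 1350000 × 12.10/305.35 = 53500 kJ.

53500 kJ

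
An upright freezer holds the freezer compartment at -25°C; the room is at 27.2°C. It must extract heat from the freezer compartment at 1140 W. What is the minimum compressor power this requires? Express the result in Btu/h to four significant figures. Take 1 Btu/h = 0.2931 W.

In absolute terms T_C = 248.15 K and T_H = 300.35 K, so ΔT = 52.20 K.
COP_Carnot = T_C/ΔT = 248.15/52.20 = 4.754.
Ẇ_min = Q̇/COP_Carnot = 1140/4.754 = 239.8 W = 818.2 Btu/h.

818.2 Btu/h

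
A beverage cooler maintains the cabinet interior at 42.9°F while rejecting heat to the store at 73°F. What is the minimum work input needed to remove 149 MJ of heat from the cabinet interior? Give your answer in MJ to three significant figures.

8.92 MJ

In absolute terms T_C = 279.21 K and T_H = 295.93 K, so ΔT = 16.72 K.
The reversible limit is COP_R = T_C/ΔT = 16.70, so W_min = Q_C/COP = Q_C·ΔT/T_C.
W_min = 149.0 × 16.72/279.21 = 8.924 MJ.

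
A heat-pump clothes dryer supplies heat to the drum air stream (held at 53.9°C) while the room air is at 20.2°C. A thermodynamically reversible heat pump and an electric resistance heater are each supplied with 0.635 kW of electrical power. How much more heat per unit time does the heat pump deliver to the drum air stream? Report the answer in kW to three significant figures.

In absolute terms T_C = 293.35 K and T_H = 327.05 K, so ΔT = 33.70 K.
COP_Carnot = T_H/ΔT = 327.05/33.70 = 9.705.
The heat pump delivers Q̇_H = COP × Ẇ = 6.163 kW; the resistance heater delivers Ẇ = 0.6350 kW.
Extra = (COP − 1)·Ẇ = 5.528 kW.

5.53 kW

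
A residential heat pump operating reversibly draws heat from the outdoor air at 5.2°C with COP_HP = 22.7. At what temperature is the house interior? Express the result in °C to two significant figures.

COP_HP = T_H/(T_H − T_C) rearranges to T_H = COP·T_C/(COP − 1).
With T_C = 278.35 K, T_H = 22.7 × 278.35/21.70 = 291.18 K.
Converting, 291.18 K = 18.03°C.

18 °C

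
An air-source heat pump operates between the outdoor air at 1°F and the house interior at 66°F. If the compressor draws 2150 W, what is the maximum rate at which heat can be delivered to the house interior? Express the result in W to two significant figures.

17000 W

In absolute terms T_C = 255.93 K and T_H = 292.04 K, so ΔT = 36.11 K.
COP_Carnot = T_H/ΔT = 292.04/36.11 = 8.087.
Q̇_max = COP_Carnot × Ẇ = 8.087 × 2150 W = 17390 W.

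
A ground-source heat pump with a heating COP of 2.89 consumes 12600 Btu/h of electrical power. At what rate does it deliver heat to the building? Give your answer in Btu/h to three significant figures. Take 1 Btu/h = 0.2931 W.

36400 Btu/h

Q̇_H = COP_HP × Ẇ = 2.89 × 12600 = 36410 Btu/h.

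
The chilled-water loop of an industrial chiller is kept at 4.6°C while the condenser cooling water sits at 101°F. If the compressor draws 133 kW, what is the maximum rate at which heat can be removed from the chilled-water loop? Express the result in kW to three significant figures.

1100 kW

In absolute terms T_C = 277.75 K and T_H = 311.48 K, so ΔT = 33.73 K.
COP_Carnot = T_C/ΔT = 277.75/33.73 = 8.234.
Q̇_max = COP_Carnot × Ẇ = 8.234 × 133.0 kW = 1095 kW.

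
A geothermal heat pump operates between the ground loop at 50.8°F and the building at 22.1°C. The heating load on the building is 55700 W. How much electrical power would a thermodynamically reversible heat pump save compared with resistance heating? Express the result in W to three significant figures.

In absolute terms T_C = 283.59 K and T_H = 295.25 K, so ΔT = 11.66 K.
COP_Carnot = T_H/ΔT = 295.25/11.66 = 25.33.
Resistance heating needs Ẇ_res = Q̇_H = 55700 W; the reversible heat pump needs only Ẇ_hp = Q̇_H/COP = 2199 W.
Saving = 55700 − 2199 = 53500 W.

53500 W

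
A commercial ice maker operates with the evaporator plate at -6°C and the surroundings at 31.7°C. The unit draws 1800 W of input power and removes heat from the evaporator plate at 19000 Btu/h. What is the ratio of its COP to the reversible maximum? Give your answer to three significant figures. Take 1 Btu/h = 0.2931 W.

Converting, Q̇_C = 19000 Btu/h = 5569 W, so COP_actual = Q̇_C/Ẇ = 5569/1800 = 3.094.
In absolute terms T_C = 267.15 K and T_H = 304.85 K, so ΔT = 37.70 K.
COP_Carnot = T_C/ΔT = 267.15/37.70 = 7.086.
η_II = COP_actual/COP_Carnot = 3.094/7.086 = 0.4366.

0.437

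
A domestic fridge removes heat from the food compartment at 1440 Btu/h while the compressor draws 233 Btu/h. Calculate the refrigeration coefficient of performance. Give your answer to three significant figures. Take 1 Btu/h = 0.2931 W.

6.18

The first law gives Q̇_H = Q̇_C + Ẇ, so the three rates are Q̇_C = 1440, Q̇_H = 1673, Ẇ = 233.0 Btu/h.
COP_R = Q̇_C/Ẇ = 1440/233.0 = 6.180.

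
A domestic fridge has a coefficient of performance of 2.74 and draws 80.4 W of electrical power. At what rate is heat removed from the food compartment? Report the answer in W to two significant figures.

Q̇_C = COP × Ẇ = 2.74 × 80.40 = 220.3 W.

220 W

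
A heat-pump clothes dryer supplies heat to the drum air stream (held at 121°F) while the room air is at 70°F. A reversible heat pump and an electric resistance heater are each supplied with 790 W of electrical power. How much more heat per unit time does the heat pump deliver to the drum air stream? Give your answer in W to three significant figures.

8200 W

In absolute terms T_C = 294.26 K and T_H = 322.59 K, so ΔT = 28.33 K.
COP_Carnot = T_H/ΔT = 322.59/28.33 = 11.39.
The heat pump delivers Q̇_H = COP × Ẇ = 8995 W; the resistance heater delivers Ẇ = 790.0 W.
Extra = (COP − 1)·Ẇ = 8205 W.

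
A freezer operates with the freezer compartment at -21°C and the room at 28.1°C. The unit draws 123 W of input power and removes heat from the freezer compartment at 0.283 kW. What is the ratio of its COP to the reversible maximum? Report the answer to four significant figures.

Converting, Q̇_C = 0.2830 kW = 283.0 W, so COP_actual = Q̇_C/Ẇ = 283.0/123.0 = 2.301.
In absolute terms T_C = 252.15 K and T_H = 301.25 K, so ΔT = 49.10 K.
COP_Carnot = T_C/ΔT = 252.15/49.10 = 5.135.
η_II = COP_actual/COP_Carnot = 2.301/5.135 = 0.4480.

0.4480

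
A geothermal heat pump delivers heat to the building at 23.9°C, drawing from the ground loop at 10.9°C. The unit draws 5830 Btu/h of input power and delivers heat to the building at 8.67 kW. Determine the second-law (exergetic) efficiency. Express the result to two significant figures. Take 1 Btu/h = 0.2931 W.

Converting, Q̇_H = 8.670 kW = 29580 Btu/h, so COP_actual = Q̇_H/Ẇ = 29580/5830 = 5.074.
In absolute terms T_C = 284.05 K and T_H = 297.05 K, so ΔT = 13.00 K.
COP_Carnot = T_H/ΔT = 297.05/13.00 = 22.85.
η_II = COP_actual/COP_Carnot = 5.074/22.85 = 0.2220.

0.22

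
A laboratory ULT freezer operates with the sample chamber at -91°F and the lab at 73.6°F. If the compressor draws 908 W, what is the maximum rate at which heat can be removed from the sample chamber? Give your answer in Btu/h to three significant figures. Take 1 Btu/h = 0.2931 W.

In absolute terms T_C = 204.82 K and T_H = 296.26 K, so ΔT = 91.44 K.
COP_Carnot = T_C/ΔT = 204.82/91.44 = 2.240.
Q̇_max = COP_Carnot × Ẇ = 2.240 × 908.0 W = 2034 W = 6939 Btu/h.

6940 Btu/h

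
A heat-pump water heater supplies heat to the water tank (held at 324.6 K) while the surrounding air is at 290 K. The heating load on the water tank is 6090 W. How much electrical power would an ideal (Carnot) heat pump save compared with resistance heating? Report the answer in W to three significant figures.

The reservoir spacing is ΔT = 324.6 − 290 = 34.60 K.
COP_Carnot = T_H/ΔT = 324.60/34.60 = 9.382.
Resistance heating needs Ẇ_res = Q̇_H = 6090 W; the reversible heat pump needs only Ẇ_hp = Q̇_H/COP = 649.1 W.
Saving = 6090 − 649.1 = 5441 W.

5440 W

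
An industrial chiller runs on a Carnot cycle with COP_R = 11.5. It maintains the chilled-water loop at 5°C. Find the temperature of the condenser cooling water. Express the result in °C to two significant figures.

COP_R = T_C/(T_H − T_C) gives T_H − T_C = T_C/COP.
With T_C = 278.15 K, T_H = 278.15 × (1 + 1/11.5) = 302.34 K.
Converting, 302.34 K = 29.19°C.

29 °C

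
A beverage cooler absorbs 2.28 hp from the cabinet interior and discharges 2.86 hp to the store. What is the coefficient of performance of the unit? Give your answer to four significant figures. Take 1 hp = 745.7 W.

3.931

The first law gives Q̇_H = Q̇_C + Ẇ, so the three rates are Q̇_C = 2.280, Q̇_H = 2.860, Ẇ = 0.5800 hp.
COP_R = Q̇_C/Ẇ = 2.280/0.5800 = 3.931.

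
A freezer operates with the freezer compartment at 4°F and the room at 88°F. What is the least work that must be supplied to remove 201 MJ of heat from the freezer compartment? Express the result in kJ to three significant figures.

In absolute terms T_C = 257.59 K and T_H = 304.26 K, so ΔT = 46.67 K.
The reversible limit is COP_R = T_C/ΔT = 5.520, so W_min = Q_C/COP = Q_C·ΔT/T_C.
W_min = 201.0 × 46.67/257.59 = 36.41 MJ = 36410 kJ.

36400 kJ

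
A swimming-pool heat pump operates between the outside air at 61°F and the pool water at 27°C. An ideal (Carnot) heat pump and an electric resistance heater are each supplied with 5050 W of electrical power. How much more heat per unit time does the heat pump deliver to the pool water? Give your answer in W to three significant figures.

134000 W

In absolute terms T_C = 289.26 K and T_H = 300.15 K, so ΔT = 10.89 K.
COP_Carnot = T_H/ΔT = 300.15/10.89 = 27.56.
The heat pump delivers Q̇_H = COP × Ẇ = 139200 W; the resistance heater delivers Ẇ = 5050 W.
Extra = (COP − 1)·Ẇ = 134200 W.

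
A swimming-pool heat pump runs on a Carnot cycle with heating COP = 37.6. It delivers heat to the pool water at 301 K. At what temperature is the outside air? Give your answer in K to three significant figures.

COP_HP = T_H/(T_H − T_C) gives T_H − T_C = T_H/COP.
With T_H = 301.00 K, T_C = 301.00 × (1 − 1/37.6) = 292.99 K.

293 K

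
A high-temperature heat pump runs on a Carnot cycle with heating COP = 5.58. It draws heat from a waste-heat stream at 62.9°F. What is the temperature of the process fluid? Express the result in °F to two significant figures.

180 °F

COP_HP = T_H/(T_H − T_C) rearranges to T_H = COP·T_C/(COP − 1).
With T_C = 290.32 K, T_H = 5.58 × 290.32/4.580 = 353.70 K.
Converting, 353.70 K = 177.00°F.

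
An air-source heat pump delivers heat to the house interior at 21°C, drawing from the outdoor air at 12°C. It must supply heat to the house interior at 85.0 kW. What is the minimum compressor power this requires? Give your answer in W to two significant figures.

In absolute terms T_C = 285.15 K and T_H = 294.15 K, so ΔT = 9.000 K.
COP_Carnot = T_H/ΔT = 294.15/9.000 = 32.68.
Ẇ_min = Q̇/COP_Carnot = 85.00/32.68 = 2.601 kW = 2601 W.

2600 W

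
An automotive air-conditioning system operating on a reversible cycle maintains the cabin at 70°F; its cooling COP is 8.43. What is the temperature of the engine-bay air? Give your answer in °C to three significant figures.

COP_R = T_C/(T_H − T_C) gives T_H − T_C = T_C/COP.
With T_C = 294.26 K, T_H = 294.26 × (1 + 1/8.43) = 329.17 K.
Converting, 329.17 K = 56.02°C.

56.0 °C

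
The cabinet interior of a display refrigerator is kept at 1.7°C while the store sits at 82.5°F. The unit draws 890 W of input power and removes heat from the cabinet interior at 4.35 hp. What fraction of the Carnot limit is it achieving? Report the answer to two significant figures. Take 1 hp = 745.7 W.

Converting, Q̇_C = 4.350 hp = 3244 W, so COP_actual = Q̇_C/Ẇ = 3244/890.0 = 3.645.
In absolute terms T_C = 274.85 K and T_H = 301.21 K, so ΔT = 26.36 K.
COP_Carnot = T_C/ΔT = 274.85/26.36 = 10.43.
η_II = COP_actual/COP_Carnot = 3.645/10.43 = 0.3495.

0.35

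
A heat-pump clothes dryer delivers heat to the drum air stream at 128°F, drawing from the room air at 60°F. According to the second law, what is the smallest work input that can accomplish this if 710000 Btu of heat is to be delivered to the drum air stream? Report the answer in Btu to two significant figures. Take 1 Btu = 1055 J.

82000 Btu

In absolute terms T_C = 288.71 K and T_H = 326.48 K, so ΔT = 37.78 K.
The reversible limit is COP_HP = T_H/ΔT = 8.642, so W_min = Q_H/COP = Q_H·ΔT/T_H.
W_min = 710000 × 37.78/326.48 = 82150 Btu.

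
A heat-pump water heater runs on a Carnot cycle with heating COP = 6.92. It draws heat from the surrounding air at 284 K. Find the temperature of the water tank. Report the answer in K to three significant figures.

332 K

COP_HP = T_H/(T_H − T_C) rearranges to T_H = COP·T_C/(COP − 1).
With T_C = 284.00 K, T_H = 6.92 × 284.00/5.920 = 331.97 K.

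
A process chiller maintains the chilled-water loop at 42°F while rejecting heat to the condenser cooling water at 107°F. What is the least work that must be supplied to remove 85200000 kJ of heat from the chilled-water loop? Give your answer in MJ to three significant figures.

In absolute terms T_C = 278.71 K and T_H = 314.82 K, so ΔT = 36.11 K.
The reversible limit is COP_R = T_C/ΔT = 7.718, so W_min = Q_C/COP = Q_C·ΔT/T_C.
W_min = 85200000 × 36.11/278.71 = 11040000 kJ = 11040 MJ.

11000 MJ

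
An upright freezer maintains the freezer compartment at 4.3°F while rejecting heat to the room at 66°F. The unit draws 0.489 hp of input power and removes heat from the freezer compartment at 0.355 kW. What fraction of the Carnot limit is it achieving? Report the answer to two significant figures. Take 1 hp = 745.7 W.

Converting, Q̇_C = 0.3550 kW = 0.4761 hp, so COP_actual = Q̇_C/Ẇ = 0.4761/0.4890 = 0.9735.
In absolute terms T_C = 257.76 K and T_H = 292.04 K, so ΔT = 34.28 K.
COP_Carnot = T_C/ΔT = 257.76/34.28 = 7.520.
η_II = COP_actual/COP_Carnot = 0.9735/7.520 = 0.1295.

0.13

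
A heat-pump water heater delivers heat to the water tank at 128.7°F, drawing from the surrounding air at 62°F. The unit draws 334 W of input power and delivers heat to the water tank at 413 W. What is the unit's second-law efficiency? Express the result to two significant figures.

0.14

COP_actual = Q̇_H/Ẇ = 413.0/334.0 = 1.237.
In absolute terms T_C = 289.82 K and T_H = 326.87 K, so ΔT = 37.06 K.
COP_Carnot = T_H/ΔT = 326.87/37.06 = 8.821.
η_II = COP_actual/COP_Carnot = 1.237/8.821 = 0.1402.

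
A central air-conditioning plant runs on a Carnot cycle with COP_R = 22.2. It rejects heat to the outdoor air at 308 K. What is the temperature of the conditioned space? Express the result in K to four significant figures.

For a Carnot refrigerator COP_R = T_C/(T_H − T_C), so T_C = COP·T_H/(1 + COP).
With T_H = 308.00 K, T_C = 22.2 × 308.00/23.20 = 294.72 K.

294.7 K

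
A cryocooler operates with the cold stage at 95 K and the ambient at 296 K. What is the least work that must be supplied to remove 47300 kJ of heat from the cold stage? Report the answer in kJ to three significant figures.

100000 kJ

The reservoir spacing is ΔT = 296 − 95 = 201.0 K.
The reversible limit is COP_R = T_C/ΔT = 0.4726, so W_min = Q_C/COP = Q_C·ΔT/T_C.
W_min = 47300 × 201.0/95.00 = 100100 kJ.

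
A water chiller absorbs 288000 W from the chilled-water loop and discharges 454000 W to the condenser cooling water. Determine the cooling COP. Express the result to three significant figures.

1.73

The first law gives Q̇_H = Q̇_C + Ẇ, so the three rates are Q̇_C = 288000, Q̇_H = 454000, Ẇ = 166000 W.
COP_R = Q̇_C/Ẇ = 288000/166000 = 1.735.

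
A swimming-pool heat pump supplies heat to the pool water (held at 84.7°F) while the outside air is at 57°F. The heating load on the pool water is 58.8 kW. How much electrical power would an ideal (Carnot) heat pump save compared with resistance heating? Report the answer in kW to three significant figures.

55.8 kW

In absolute terms T_C = 287.04 K and T_H = 302.43 K, so ΔT = 15.39 K.
COP_Carnot = T_H/ΔT = 302.43/15.39 = 19.65.
Resistance heating needs Ẇ_res = Q̇_H = 58.80 kW; the reversible heat pump needs only Ẇ_hp = Q̇_H/COP = 2.992 kW.
Saving = 58.80 − 2.992 = 55.81 kW.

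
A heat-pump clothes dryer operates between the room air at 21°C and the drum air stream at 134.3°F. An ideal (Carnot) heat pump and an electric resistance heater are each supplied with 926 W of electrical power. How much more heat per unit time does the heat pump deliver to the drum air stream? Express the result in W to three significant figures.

In absolute terms T_C = 294.15 K and T_H = 329.98 K, so ΔT = 35.83 K.
COP_Carnot = T_H/ΔT = 329.98/35.83 = 9.209.
The heat pump delivers Q̇_H = COP × Ẇ = 8527 W; the resistance heater delivers Ẇ = 926.0 W.
Extra = (COP − 1)·Ẇ = 7601 W.

7600 W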